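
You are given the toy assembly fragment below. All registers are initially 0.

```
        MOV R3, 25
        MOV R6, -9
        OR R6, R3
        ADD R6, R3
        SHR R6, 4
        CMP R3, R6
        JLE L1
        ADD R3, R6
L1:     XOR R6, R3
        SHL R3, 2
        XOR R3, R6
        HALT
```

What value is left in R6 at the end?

27

MOV R3, 25 → R3=25
MOV R6, -9 → R6=-9
OR R6, R3 → R6=(-9)|25=-1
ADD R6, R3 → R6=(-1)+25=24
SHR R6, 4 → R6=24>>4=1
CMP R3, R6  (cmp 25,1)
JLE L1: not taken
ADD R3, R6 → R3=25+1=26
XOR R6, R3 → R6=1^26=27
SHL R3, 2 → R3=26<<2=104
XOR R3, R6 → R3=104^27=115
halt.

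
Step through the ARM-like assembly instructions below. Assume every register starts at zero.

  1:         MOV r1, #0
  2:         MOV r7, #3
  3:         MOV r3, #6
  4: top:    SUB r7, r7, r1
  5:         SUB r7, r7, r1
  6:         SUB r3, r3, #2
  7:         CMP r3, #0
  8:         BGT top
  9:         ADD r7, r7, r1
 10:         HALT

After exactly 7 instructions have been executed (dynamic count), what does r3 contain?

after MOV r1, #0: r1=0
after MOV r7, #3: r7=3
after MOV r3, #6: r3=6
after SUB r7, r7, r1: r7=3-0=3
after SUB r7, r7, r1: r7=3-0=3
after SUB r3, r3, #2: r3=6-2=4
CMP r3, #0  (cmp 4,0)
After step 7: r3 = 4.

4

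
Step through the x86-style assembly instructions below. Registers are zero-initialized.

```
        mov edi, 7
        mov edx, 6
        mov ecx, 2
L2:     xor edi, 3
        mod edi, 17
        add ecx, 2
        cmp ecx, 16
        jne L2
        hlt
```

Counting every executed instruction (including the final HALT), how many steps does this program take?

39

edi=7
edx=6
ecx=2
edi=7^3=4
edi=4%17=4
ecx=2+2=4
cmp ecx, 16  (cmp 4,16)
jne L2: taken
edi=4^3=7
edi=7%17=7
ecx=4+2=6
cmp ecx, 16  (cmp 6,16)
jne L2: taken
edi=7^3=4
edi=4%17=4
ecx=6+2=8
cmp ecx, 16  (cmp 8,16)
jne L2: taken
edi=4^3=7
edi=7%17=7
ecx=8+2=10
cmp ecx, 16  (cmp 10,16)
jne L2: taken
edi=7^3=4
edi=4%17=4
ecx=10+2=12
cmp ecx, 16  (cmp 12,16)
jne L2: taken
edi=4^3=7
edi=7%17=7
ecx=12+2=14
cmp ecx, 16  (cmp 14,16)
jne L2: taken
edi=7^3=4
edi=4%17=4
ecx=14+2=16
cmp ecx, 16  (cmp 16,16)
jne L2: not taken
halt.
Total executed instructions: 39.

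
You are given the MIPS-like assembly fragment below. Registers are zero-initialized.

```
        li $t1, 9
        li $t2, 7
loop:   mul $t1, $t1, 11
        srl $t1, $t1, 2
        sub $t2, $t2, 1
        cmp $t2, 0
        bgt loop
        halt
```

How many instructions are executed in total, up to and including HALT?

38

li $t1, 9 → $t1=9
li $t2, 7 → $t2=7
mul $t1, $t1, 11 → $t1=9*11=99
srl $t1, $t1, 2 → $t1=99>>2=24
sub $t2, $t2, 1 → $t2=7-1=6
cmp $t2, 0  (cmp 6,0)
bgt loop: taken
mul $t1, $t1, 11 → $t1=24*11=264
srl $t1, $t1, 2 → $t1=264>>2=66
sub $t2, $t2, 1 → $t2=6-1=5
cmp $t2, 0  (cmp 5,0)
bgt loop: taken
mul $t1, $t1, 11 → $t1=66*11=726
srl $t1, $t1, 2 → $t1=726>>2=181
sub $t2, $t2, 1 → $t2=5-1=4
cmp $t2, 0  (cmp 4,0)
bgt loop: taken
mul $t1, $t1, 11 → $t1=181*11=1991
srl $t1, $t1, 2 → $t1=1991>>2=497
sub $t2, $t2, 1 → $t2=4-1=3
cmp $t2, 0  (cmp 3,0)
bgt loop: taken
mul $t1, $t1, 11 → $t1=497*11=5467
srl $t1, $t1, 2 → $t1=5467>>2=1366
sub $t2, $t2, 1 → $t2=3-1=2
cmp $t2, 0  (cmp 2,0)
bgt loop: taken
mul $t1, $t1, 11 → $t1=1366*11=15026
srl $t1, $t1, 2 → $t1=15026>>2=3756
sub $t2, $t2, 1 → $t2=2-1=1
cmp $t2, 0  (cmp 1,0)
bgt loop: taken
mul $t1, $t1, 11 → $t1=3756*11=41316
srl $t1, $t1, 2 → $t1=41316>>2=10329
sub $t2, $t2, 1 → $t2=1-1=0
cmp $t2, 0  (cmp 0,0)
bgt loop: not taken
halt.
Total executed instructions: 38.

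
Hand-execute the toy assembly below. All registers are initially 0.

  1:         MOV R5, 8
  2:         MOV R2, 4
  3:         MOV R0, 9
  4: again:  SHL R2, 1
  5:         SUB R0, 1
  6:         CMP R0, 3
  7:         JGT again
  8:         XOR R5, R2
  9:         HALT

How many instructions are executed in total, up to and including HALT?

MOV R5, 8 → R5=8
MOV R2, 4 → R2=4
MOV R0, 9 → R0=9
SHL R2, 1 → R2=4<<1=8
SUB R0, 1 → R0=9-1=8
CMP R0, 3  (cmp 8,3)
JGT again: taken
SHL R2, 1 → R2=8<<1=16
SUB R0, 1 → R0=8-1=7
CMP R0, 3  (cmp 7,3)
JGT again: taken
SHL R2, 1 → R2=16<<1=32
SUB R0, 1 → R0=7-1=6
CMP R0, 3  (cmp 6,3)
JGT again: taken
SHL R2, 1 → R2=32<<1=64
SUB R0, 1 → R0=6-1=5
CMP R0, 3  (cmp 5,3)
JGT again: taken
SHL R2, 1 → R2=64<<1=128
SUB R0, 1 → R0=5-1=4
CMP R0, 3  (cmp 4,3)
JGT again: taken
SHL R2, 1 → R2=128<<1=256
SUB R0, 1 → R0=4-1=3
CMP R0, 3  (cmp 3,3)
JGT again: not taken
XOR R5, R2 → R5=8^256=264
halt.
Total executed instructions: 29.

29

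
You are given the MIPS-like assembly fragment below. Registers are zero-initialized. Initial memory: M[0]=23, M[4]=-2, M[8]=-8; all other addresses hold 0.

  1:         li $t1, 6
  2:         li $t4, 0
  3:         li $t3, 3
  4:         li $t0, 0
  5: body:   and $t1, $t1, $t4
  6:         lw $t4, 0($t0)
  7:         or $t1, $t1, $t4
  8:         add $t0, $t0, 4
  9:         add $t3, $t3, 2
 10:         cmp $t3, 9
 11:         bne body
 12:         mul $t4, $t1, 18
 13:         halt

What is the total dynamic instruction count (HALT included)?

li $t1, 6 → $t1=6
li $t4, 0 → $t4=0
li $t3, 3 → $t3=3
li $t0, 0 → $t0=0
and $t1, $t1, $t4 → $t1=6&0=0
lw $t4, 0($t0) → $t4=M[0]=23
or $t1, $t1, $t4 → $t1=0|23=23
add $t0, $t0, 4 → $t0=0+4=4
add $t3, $t3, 2 → $t3=3+2=5
cmp $t3, 9  (cmp 5,9)
bne body: taken
and $t1, $t1, $t4 → $t1=23&23=23
lw $t4, 0($t0) → $t4=M[4]=-2
or $t1, $t1, $t4 → $t1=23|(-2)=-1
add $t0, $t0, 4 → $t0=4+4=8
add $t3, $t3, 2 → $t3=5+2=7
cmp $t3, 9  (cmp 7,9)
bne body: taken
and $t1, $t1, $t4 → $t1=(-1)&(-2)=-2
lw $t4, 0($t0) → $t4=M[8]=-8
or $t1, $t1, $t4 → $t1=(-2)|(-8)=-2
add $t0, $t0, 4 → $t0=8+4=12
add $t3, $t3, 2 → $t3=7+2=9
cmp $t3, 9  (cmp 9,9)
bne body: not taken
mul $t4, $t1, 18 → $t4=(-2)*18=-36
halt.
Total executed instructions: 27.

27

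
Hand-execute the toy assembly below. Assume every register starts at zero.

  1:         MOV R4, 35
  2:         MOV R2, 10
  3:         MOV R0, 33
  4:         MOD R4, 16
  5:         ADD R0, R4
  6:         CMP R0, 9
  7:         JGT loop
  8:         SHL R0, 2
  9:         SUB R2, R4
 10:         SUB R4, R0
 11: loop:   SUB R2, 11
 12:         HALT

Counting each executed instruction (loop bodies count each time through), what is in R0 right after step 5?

after MOV R4, 35: R4=35
after MOV R2, 10: R2=10
after MOV R0, 33: R0=33
after MOD R4, 16: R4=35%16=3
after ADD R0, R4: R0=33+3=36
After step 5: R0 = 36.

36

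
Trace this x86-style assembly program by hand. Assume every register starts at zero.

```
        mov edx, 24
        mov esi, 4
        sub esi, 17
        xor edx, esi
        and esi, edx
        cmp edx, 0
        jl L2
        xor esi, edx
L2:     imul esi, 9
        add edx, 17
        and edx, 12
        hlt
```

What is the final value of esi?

mov edx, 24 → edx=24
mov esi, 4 → esi=4
sub esi, 17 → esi=4-17=-13
xor edx, esi → edx=24^(-13)=-21
and esi, edx → esi=(-13)&(-21)=-29
cmp edx, 0  (cmp -21,0)
jl L2: taken
imul esi, 9 → esi=(-29)*9=-261
add edx, 17 → edx=(-21)+17=-4
and edx, 12 → edx=(-4)&12=12
halt.

-261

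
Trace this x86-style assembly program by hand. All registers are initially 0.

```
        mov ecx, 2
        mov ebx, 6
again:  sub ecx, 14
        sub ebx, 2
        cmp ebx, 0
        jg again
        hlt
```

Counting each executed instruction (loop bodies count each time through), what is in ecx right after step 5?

-12

mov ecx, 2 → ecx=2
mov ebx, 6 → ebx=6
sub ecx, 14 → ecx=2-14=-12
sub ebx, 2 → ebx=6-2=4
cmp ebx, 0  (cmp 4,0)
After step 5: ecx = -12.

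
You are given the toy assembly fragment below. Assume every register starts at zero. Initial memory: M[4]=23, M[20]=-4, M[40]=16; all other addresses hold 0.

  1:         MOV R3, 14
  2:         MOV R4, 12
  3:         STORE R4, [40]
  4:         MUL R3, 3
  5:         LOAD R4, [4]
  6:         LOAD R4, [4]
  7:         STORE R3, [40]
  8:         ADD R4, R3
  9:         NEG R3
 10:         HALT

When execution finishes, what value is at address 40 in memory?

42

MOV R3, 14 → R3=14
MOV R4, 12 → R4=12
STORE R4, [40] → M[40]=12
MUL R3, 3 → R3=14*3=42
LOAD R4, [4] → R4=M[4]=23
LOAD R4, [4] → R4=M[4]=23
STORE R3, [40] → M[40]=42
ADD R4, R3 → R4=23+42=65
NEG R3 → R3=-(42)=-42
halt.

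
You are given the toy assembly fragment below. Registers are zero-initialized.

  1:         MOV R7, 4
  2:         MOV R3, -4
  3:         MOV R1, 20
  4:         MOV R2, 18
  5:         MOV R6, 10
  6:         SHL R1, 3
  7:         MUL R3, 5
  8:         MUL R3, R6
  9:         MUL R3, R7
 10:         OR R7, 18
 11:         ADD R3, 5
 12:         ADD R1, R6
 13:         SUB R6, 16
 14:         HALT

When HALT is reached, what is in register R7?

22

after MOV R7, 4: R7=4
after MOV R3, -4: R3=-4
after MOV R1, 20: R1=20
after MOV R2, 18: R2=18
after MOV R6, 10: R6=10
after SHL R1, 3: R1=20<<3=160
after MUL R3, 5: R3=(-4)*5=-20
after MUL R3, R6: R3=(-20)*10=-200
after MUL R3, R7: R3=(-200)*4=-800
after OR R7, 18: R7=4|18=22
after ADD R3, 5: R3=(-800)+5=-795
after ADD R1, R6: R1=160+10=170
after SUB R6, 16: R6=10-16=-6
halt.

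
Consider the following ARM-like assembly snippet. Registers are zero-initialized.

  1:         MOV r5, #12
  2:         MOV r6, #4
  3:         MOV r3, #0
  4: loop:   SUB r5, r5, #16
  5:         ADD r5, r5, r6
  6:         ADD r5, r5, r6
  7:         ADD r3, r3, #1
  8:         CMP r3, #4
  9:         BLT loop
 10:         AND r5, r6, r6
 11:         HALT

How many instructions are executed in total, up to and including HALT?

MOV r5, #12 → r5=12
MOV r6, #4 → r6=4
MOV r3, #0 → r3=0
SUB r5, r5, #16 → r5=12-16=-4
ADD r5, r5, r6 → r5=(-4)+4=0
ADD r5, r5, r6 → r5=0+4=4
ADD r3, r3, #1 → r3=0+1=1
CMP r3, #4  (cmp 1,4)
BLT loop: taken
SUB r5, r5, #16 → r5=4-16=-12
ADD r5, r5, r6 → r5=(-12)+4=-8
ADD r5, r5, r6 → r5=(-8)+4=-4
ADD r3, r3, #1 → r3=1+1=2
CMP r3, #4  (cmp 2,4)
BLT loop: taken
SUB r5, r5, #16 → r5=(-4)-16=-20
ADD r5, r5, r6 → r5=(-20)+4=-16
ADD r5, r5, r6 → r5=(-16)+4=-12
ADD r3, r3, #1 → r3=2+1=3
CMP r3, #4  (cmp 3,4)
BLT loop: taken
SUB r5, r5, #16 → r5=(-12)-16=-28
ADD r5, r5, r6 → r5=(-28)+4=-24
ADD r5, r5, r6 → r5=(-24)+4=-20
ADD r3, r3, #1 → r3=3+1=4
CMP r3, #4  (cmp 4,4)
BLT loop: not taken
AND r5, r6, r6 → r5=4&4=4
halt.
Total executed instructions: 29.

29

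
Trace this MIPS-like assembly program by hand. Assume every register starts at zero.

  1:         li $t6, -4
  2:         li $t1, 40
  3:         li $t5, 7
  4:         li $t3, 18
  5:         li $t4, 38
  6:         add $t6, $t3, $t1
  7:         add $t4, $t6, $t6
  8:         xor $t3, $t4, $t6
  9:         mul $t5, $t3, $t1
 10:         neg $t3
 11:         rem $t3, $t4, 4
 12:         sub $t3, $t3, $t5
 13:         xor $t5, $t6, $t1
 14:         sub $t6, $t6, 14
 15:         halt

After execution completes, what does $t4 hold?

$t6=-4
$t1=40
$t5=7
$t3=18
$t4=38
$t6=18+40=58
$t4=58+58=116
$t3=116^58=78
$t5=78*40=3120
$t3=-(78)=-78
$t3=116%4=0
$t3=0-3120=-3120
$t5=58^40=18
$t6=58-14=44
halt.

116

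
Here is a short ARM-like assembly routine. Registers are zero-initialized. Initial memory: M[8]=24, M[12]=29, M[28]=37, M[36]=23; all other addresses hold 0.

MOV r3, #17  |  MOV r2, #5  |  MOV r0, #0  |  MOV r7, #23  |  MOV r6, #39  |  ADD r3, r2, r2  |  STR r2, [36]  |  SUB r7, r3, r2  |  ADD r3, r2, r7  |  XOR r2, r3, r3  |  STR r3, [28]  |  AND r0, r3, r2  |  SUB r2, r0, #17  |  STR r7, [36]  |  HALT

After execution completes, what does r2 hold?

-17

r3=17
r2=5
r0=0
r7=23
r6=39
r3=5+5=10
STR r2, [36] → M[36]=5
r7=10-5=5
r3=5+5=10
r2=10^10=0
STR r3, [28] → M[28]=10
r0=10&0=0
r2=0-17=-17
STR r7, [36] → M[36]=5
halt.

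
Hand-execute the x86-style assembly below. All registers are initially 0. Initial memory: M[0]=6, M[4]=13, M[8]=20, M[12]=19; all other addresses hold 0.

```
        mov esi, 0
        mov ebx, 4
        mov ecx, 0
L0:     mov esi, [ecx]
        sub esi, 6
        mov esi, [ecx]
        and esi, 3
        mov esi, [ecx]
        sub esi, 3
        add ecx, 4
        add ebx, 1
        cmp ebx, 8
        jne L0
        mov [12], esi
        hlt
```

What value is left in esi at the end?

mov esi, 0 → esi=0
mov ebx, 4 → ebx=4
mov ecx, 0 → ecx=0
mov esi, [ecx] → esi=M[0]=6
sub esi, 6 → esi=6-6=0
mov esi, [ecx] → esi=M[0]=6
and esi, 3 → esi=6&3=2
mov esi, [ecx] → esi=M[0]=6
sub esi, 3 → esi=6-3=3
add ecx, 4 → ecx=0+4=4
add ebx, 1 → ebx=4+1=5
cmp ebx, 8  (cmp 5,8)
jne L0: taken
mov esi, [ecx] → esi=M[4]=13
sub esi, 6 → esi=13-6=7
mov esi, [ecx] → esi=M[4]=13
and esi, 3 → esi=13&3=1
mov esi, [ecx] → esi=M[4]=13
sub esi, 3 → esi=13-3=10
add ecx, 4 → ecx=4+4=8
add ebx, 1 → ebx=5+1=6
cmp ebx, 8  (cmp 6,8)
jne L0: taken
mov esi, [ecx] → esi=M[8]=20
sub esi, 6 → esi=20-6=14
mov esi, [ecx] → esi=M[8]=20
and esi, 3 → esi=20&3=0
mov esi, [ecx] → esi=M[8]=20
sub esi, 3 → esi=20-3=17
add ecx, 4 → ecx=8+4=12
add ebx, 1 → ebx=6+1=7
cmp ebx, 8  (cmp 7,8)
jne L0: taken
mov esi, [ecx] → esi=M[12]=19
sub esi, 6 → esi=19-6=13
mov esi, [ecx] → esi=M[12]=19
and esi, 3 → esi=19&3=3
mov esi, [ecx] → esi=M[12]=19
sub esi, 3 → esi=19-3=16
add ecx, 4 → ecx=12+4=16
add ebx, 1 → ebx=7+1=8
cmp ebx, 8  (cmp 8,8)
jne L0: not taken
mov [12], esi → M[12]=16
halt.

16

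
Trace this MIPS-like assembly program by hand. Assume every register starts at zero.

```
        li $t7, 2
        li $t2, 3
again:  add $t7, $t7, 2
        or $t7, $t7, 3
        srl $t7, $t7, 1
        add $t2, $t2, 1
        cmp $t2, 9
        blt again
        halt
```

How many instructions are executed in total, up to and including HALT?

li $t7, 2 → $t7=2
li $t2, 3 → $t2=3
add $t7, $t7, 2 → $t7=2+2=4
or $t7, $t7, 3 → $t7=4|3=7
srl $t7, $t7, 1 → $t7=7>>1=3
add $t2, $t2, 1 → $t2=3+1=4
cmp $t2, 9  (cmp 4,9)
blt again: taken
add $t7, $t7, 2 → $t7=3+2=5
or $t7, $t7, 3 → $t7=5|3=7
srl $t7, $t7, 1 → $t7=7>>1=3
add $t2, $t2, 1 → $t2=4+1=5
cmp $t2, 9  (cmp 5,9)
blt again: taken
add $t7, $t7, 2 → $t7=3+2=5
or $t7, $t7, 3 → $t7=5|3=7
srl $t7, $t7, 1 → $t7=7>>1=3
add $t2, $t2, 1 → $t2=5+1=6
cmp $t2, 9  (cmp 6,9)
blt again: taken
add $t7, $t7, 2 → $t7=3+2=5
or $t7, $t7, 3 → $t7=5|3=7
srl $t7, $t7, 1 → $t7=7>>1=3
add $t2, $t2, 1 → $t2=6+1=7
cmp $t2, 9  (cmp 7,9)
blt again: taken
add $t7, $t7, 2 → $t7=3+2=5
or $t7, $t7, 3 → $t7=5|3=7
srl $t7, $t7, 1 → $t7=7>>1=3
add $t2, $t2, 1 → $t2=7+1=8
cmp $t2, 9  (cmp 8,9)
blt again: taken
add $t7, $t7, 2 → $t7=3+2=5
or $t7, $t7, 3 → $t7=5|3=7
srl $t7, $t7, 1 → $t7=7>>1=3
add $t2, $t2, 1 → $t2=8+1=9
cmp $t2, 9  (cmp 9,9)
blt again: not taken
halt.
Total executed instructions: 39.

39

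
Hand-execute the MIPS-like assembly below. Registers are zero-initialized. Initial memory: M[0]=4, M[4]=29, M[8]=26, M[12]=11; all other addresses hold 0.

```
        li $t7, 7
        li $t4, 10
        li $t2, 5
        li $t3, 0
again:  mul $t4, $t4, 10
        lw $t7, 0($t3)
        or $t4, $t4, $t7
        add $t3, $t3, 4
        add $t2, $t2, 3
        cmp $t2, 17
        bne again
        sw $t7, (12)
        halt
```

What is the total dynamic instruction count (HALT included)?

li $t7, 7 → $t7=7
li $t4, 10 → $t4=10
li $t2, 5 → $t2=5
li $t3, 0 → $t3=0
mul $t4, $t4, 10 → $t4=10*10=100
lw $t7, 0($t3) → $t7=M[0]=4
or $t4, $t4, $t7 → $t4=100|4=100
add $t3, $t3, 4 → $t3=0+4=4
add $t2, $t2, 3 → $t2=5+3=8
cmp $t2, 17  (cmp 8,17)
bne again: taken
mul $t4, $t4, 10 → $t4=100*10=1000
lw $t7, 0($t3) → $t7=M[4]=29
or $t4, $t4, $t7 → $t4=1000|29=1021
add $t3, $t3, 4 → $t3=4+4=8
add $t2, $t2, 3 → $t2=8+3=11
cmp $t2, 17  (cmp 11,17)
bne again: taken
mul $t4, $t4, 10 → $t4=1021*10=10210
lw $t7, 0($t3) → $t7=M[8]=26
or $t4, $t4, $t7 → $t4=10210|26=10234
add $t3, $t3, 4 → $t3=8+4=12
add $t2, $t2, 3 → $t2=11+3=14
cmp $t2, 17  (cmp 14,17)
bne again: taken
mul $t4, $t4, 10 → $t4=10234*10=102340
lw $t7, 0($t3) → $t7=M[12]=11
or $t4, $t4, $t7 → $t4=102340|11=102351
add $t3, $t3, 4 → $t3=12+4=16
add $t2, $t2, 3 → $t2=14+3=17
cmp $t2, 17  (cmp 17,17)
bne again: not taken
sw $t7, (12) → M[12]=11
halt.
Total executed instructions: 34.

34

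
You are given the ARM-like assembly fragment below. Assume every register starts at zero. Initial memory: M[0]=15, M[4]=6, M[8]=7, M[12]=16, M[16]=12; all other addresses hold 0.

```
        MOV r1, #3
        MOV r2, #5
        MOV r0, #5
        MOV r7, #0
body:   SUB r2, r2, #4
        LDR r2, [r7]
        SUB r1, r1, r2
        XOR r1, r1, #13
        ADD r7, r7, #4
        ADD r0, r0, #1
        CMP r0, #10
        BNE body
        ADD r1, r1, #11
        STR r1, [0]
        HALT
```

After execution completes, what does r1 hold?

MOV r1, #3 → r1=3
MOV r2, #5 → r2=5
MOV r0, #5 → r0=5
MOV r7, #0 → r7=0
SUB r2, r2, #4 → r2=5-4=1
LDR r2, [r7] → r2=M[0]=15
SUB r1, r1, r2 → r1=3-15=-12
XOR r1, r1, #13 → r1=(-12)^13=-7
ADD r7, r7, #4 → r7=0+4=4
ADD r0, r0, #1 → r0=5+1=6
CMP r0, #10  (cmp 6,10)
BNE body: taken
SUB r2, r2, #4 → r2=15-4=11
LDR r2, [r7] → r2=M[4]=6
SUB r1, r1, r2 → r1=(-7)-6=-13
XOR r1, r1, #13 → r1=(-13)^13=-2
ADD r7, r7, #4 → r7=4+4=8
ADD r0, r0, #1 → r0=6+1=7
CMP r0, #10  (cmp 7,10)
BNE body: taken
SUB r2, r2, #4 → r2=6-4=2
LDR r2, [r7] → r2=M[8]=7
SUB r1, r1, r2 → r1=(-2)-7=-9
XOR r1, r1, #13 → r1=(-9)^13=-6
ADD r7, r7, #4 → r7=8+4=12
ADD r0, r0, #1 → r0=7+1=8
CMP r0, #10  (cmp 8,10)
BNE body: taken
SUB r2, r2, #4 → r2=7-4=3
LDR r2, [r7] → r2=M[12]=16
SUB r1, r1, r2 → r1=(-6)-16=-22
XOR r1, r1, #13 → r1=(-22)^13=-25
ADD r7, r7, #4 → r7=12+4=16
ADD r0, r0, #1 → r0=8+1=9
CMP r0, #10  (cmp 9,10)
BNE body: taken
SUB r2, r2, #4 → r2=16-4=12
LDR r2, [r7] → r2=M[16]=12
SUB r1, r1, r2 → r1=(-25)-12=-37
XOR r1, r1, #13 → r1=(-37)^13=-42
ADD r7, r7, #4 → r7=16+4=20
ADD r0, r0, #1 → r0=9+1=10
CMP r0, #10  (cmp 10,10)
BNE body: not taken
ADD r1, r1, #11 → r1=(-42)+11=-31
STR r1, [0] → M[0]=-31
halt.

-31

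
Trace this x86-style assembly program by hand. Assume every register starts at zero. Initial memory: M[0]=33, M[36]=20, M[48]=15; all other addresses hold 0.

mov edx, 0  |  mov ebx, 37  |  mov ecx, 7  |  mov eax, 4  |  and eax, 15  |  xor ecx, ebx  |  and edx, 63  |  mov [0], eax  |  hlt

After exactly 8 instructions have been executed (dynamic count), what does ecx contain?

after mov edx, 0: edx=0
after mov ebx, 37: ebx=37
after mov ecx, 7: ecx=7
after mov eax, 4: eax=4
after and eax, 15: eax=4&15=4
after xor ecx, ebx: ecx=7^37=34
after and edx, 63: edx=0&63=0
mov [0], eax → M[0]=4
After step 8: ecx = 34.

34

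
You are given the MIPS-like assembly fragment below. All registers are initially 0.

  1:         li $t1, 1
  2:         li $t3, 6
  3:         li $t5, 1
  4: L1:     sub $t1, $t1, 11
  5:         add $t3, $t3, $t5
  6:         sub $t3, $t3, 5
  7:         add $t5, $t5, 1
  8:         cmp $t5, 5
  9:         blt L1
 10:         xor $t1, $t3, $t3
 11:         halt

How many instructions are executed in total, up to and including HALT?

li $t1, 1 → $t1=1
li $t3, 6 → $t3=6
li $t5, 1 → $t5=1
sub $t1, $t1, 11 → $t1=1-11=-10
add $t3, $t3, $t5 → $t3=6+1=7
sub $t3, $t3, 5 → $t3=7-5=2
add $t5, $t5, 1 → $t5=1+1=2
cmp $t5, 5  (cmp 2,5)
blt L1: taken
sub $t1, $t1, 11 → $t1=(-10)-11=-21
add $t3, $t3, $t5 → $t3=2+2=4
sub $t3, $t3, 5 → $t3=4-5=-1
add $t5, $t5, 1 → $t5=2+1=3
cmp $t5, 5  (cmp 3,5)
blt L1: taken
sub $t1, $t1, 11 → $t1=(-21)-11=-32
add $t3, $t3, $t5 → $t3=(-1)+3=2
sub $t3, $t3, 5 → $t3=2-5=-3
add $t5, $t5, 1 → $t5=3+1=4
cmp $t5, 5  (cmp 4,5)
blt L1: taken
sub $t1, $t1, 11 → $t1=(-32)-11=-43
add $t3, $t3, $t5 → $t3=(-3)+4=1
sub $t3, $t3, 5 → $t3=1-5=-4
add $t5, $t5, 1 → $t5=4+1=5
cmp $t5, 5  (cmp 5,5)
blt L1: not taken
xor $t1, $t3, $t3 → $t1=(-4)^(-4)=0
halt.
Total executed instructions: 29.

29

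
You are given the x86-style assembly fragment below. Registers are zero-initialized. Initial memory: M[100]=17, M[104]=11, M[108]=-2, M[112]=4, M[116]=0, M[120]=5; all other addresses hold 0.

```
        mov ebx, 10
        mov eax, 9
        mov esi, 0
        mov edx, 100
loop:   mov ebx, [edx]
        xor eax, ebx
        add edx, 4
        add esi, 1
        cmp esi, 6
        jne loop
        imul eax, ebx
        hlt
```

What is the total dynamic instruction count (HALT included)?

after mov ebx, 10: ebx=10
after mov eax, 9: eax=9
after mov esi, 0: esi=0
after mov edx, 100: edx=100
after mov ebx, [edx]: ebx=M[100]=17
after xor eax, ebx: eax=9^17=24
after add edx, 4: edx=100+4=104
after add esi, 1: esi=0+1=1
cmp esi, 6  (cmp 1,6)
jne loop: taken
after mov ebx, [edx]: ebx=M[104]=11
after xor eax, ebx: eax=24^11=19
after add edx, 4: edx=104+4=108
after add esi, 1: esi=1+1=2
cmp esi, 6  (cmp 2,6)
jne loop: taken
after mov ebx, [edx]: ebx=M[108]=-2
after xor eax, ebx: eax=19^(-2)=-19
after add edx, 4: edx=108+4=112
after add esi, 1: esi=2+1=3
cmp esi, 6  (cmp 3,6)
jne loop: taken
after mov ebx, [edx]: ebx=M[112]=4
after xor eax, ebx: eax=(-19)^4=-23
after add edx, 4: edx=112+4=116
after add esi, 1: esi=3+1=4
cmp esi, 6  (cmp 4,6)
jne loop: taken
after mov ebx, [edx]: ebx=M[116]=0
after xor eax, ebx: eax=(-23)^0=-23
after add edx, 4: edx=116+4=120
after add esi, 1: esi=4+1=5
cmp esi, 6  (cmp 5,6)
jne loop: taken
after mov ebx, [edx]: ebx=M[120]=5
after xor eax, ebx: eax=(-23)^5=-20
after add edx, 4: edx=120+4=124
after add esi, 1: esi=5+1=6
cmp esi, 6  (cmp 6,6)
jne loop: not taken
after imul eax, ebx: eax=(-20)*5=-100
halt.
Total executed instructions: 42.

42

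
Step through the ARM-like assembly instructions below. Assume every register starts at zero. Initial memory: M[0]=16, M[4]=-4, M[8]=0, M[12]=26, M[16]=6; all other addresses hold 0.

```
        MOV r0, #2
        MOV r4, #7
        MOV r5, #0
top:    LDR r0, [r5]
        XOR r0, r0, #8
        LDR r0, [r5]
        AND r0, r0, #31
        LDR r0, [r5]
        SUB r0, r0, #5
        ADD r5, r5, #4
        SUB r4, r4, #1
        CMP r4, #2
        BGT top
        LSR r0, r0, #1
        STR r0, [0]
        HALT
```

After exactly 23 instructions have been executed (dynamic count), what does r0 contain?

r0=2
r4=7
r5=0
r0=M[0]=16
r0=16^8=24
r0=M[0]=16
r0=16&31=16
r0=M[0]=16
r0=16-5=11
r5=0+4=4
r4=7-1=6
CMP r4, #2  (cmp 6,2)
BGT top: taken
r0=M[4]=-4
r0=(-4)^8=-12
r0=M[4]=-4
r0=(-4)&31=28
r0=M[4]=-4
r0=(-4)-5=-9
r5=4+4=8
r4=6-1=5
CMP r4, #2  (cmp 5,2)
BGT top: taken
After step 23: r0 = -9.

-9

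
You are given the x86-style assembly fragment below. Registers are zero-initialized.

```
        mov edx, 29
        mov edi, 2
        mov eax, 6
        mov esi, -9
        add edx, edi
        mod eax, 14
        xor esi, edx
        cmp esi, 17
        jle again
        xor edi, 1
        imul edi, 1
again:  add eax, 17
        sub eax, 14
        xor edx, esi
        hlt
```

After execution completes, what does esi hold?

mov edx, 29 → edx=29
mov edi, 2 → edi=2
mov eax, 6 → eax=6
mov esi, -9 → esi=-9
add edx, edi → edx=29+2=31
mod eax, 14 → eax=6%14=6
xor esi, edx → esi=(-9)^31=-24
cmp esi, 17  (cmp -24,17)
jle again: taken
add eax, 17 → eax=6+17=23
sub eax, 14 → eax=23-14=9
xor edx, esi → edx=31^(-24)=-9
halt.

-24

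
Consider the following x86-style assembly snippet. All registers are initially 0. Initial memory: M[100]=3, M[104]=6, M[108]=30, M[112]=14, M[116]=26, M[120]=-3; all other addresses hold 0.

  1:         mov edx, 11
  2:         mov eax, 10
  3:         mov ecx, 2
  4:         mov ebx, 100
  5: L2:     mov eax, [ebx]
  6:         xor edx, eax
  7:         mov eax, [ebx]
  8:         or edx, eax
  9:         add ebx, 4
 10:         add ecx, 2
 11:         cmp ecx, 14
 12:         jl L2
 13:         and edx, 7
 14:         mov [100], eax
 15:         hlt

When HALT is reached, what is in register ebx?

124

edx=11
eax=10
ecx=2
ebx=100
eax=M[100]=3
edx=11^3=8
eax=M[100]=3
edx=8|3=11
ebx=100+4=104
ecx=2+2=4
cmp ecx, 14  (cmp 4,14)
jl L2: taken
eax=M[104]=6
edx=11^6=13
eax=M[104]=6
edx=13|6=15
ebx=104+4=108
ecx=4+2=6
cmp ecx, 14  (cmp 6,14)
jl L2: taken
eax=M[108]=30
edx=15^30=17
eax=M[108]=30
edx=17|30=31
ebx=108+4=112
ecx=6+2=8
cmp ecx, 14  (cmp 8,14)
jl L2: taken
eax=M[112]=14
edx=31^14=17
eax=M[112]=14
edx=17|14=31
ebx=112+4=116
ecx=8+2=10
cmp ecx, 14  (cmp 10,14)
jl L2: taken
eax=M[116]=26
edx=31^26=5
eax=M[116]=26
edx=5|26=31
ebx=116+4=120
ecx=10+2=12
cmp ecx, 14  (cmp 12,14)
jl L2: taken
eax=M[120]=-3
edx=31^(-3)=-30
eax=M[120]=-3
edx=(-30)|(-3)=-1
ebx=120+4=124
ecx=12+2=14
cmp ecx, 14  (cmp 14,14)
jl L2: not taken
edx=(-1)&7=7
mov [100], eax → M[100]=-3
halt.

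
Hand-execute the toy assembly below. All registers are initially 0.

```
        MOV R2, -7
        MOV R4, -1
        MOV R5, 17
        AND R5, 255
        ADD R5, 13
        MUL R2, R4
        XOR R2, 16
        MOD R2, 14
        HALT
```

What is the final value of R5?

30

MOV R2, -7 → R2=-7
MOV R4, -1 → R4=-1
MOV R5, 17 → R5=17
AND R5, 255 → R5=17&255=17
ADD R5, 13 → R5=17+13=30
MUL R2, R4 → R2=(-7)*(-1)=7
XOR R2, 16 → R2=7^16=23
MOD R2, 14 → R2=23%14=9
halt.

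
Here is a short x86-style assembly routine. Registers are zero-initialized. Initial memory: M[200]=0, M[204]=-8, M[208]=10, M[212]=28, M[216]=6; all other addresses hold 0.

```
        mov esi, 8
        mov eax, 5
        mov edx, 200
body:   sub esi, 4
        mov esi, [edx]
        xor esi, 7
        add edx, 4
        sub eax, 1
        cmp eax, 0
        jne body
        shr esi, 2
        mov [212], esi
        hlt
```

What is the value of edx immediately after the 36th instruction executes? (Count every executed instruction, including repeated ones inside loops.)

mov esi, 8 → esi=8
mov eax, 5 → eax=5
mov edx, 200 → edx=200
sub esi, 4 → esi=8-4=4
mov esi, [edx] → esi=M[200]=0
xor esi, 7 → esi=0^7=7
add edx, 4 → edx=200+4=204
sub eax, 1 → eax=5-1=4
cmp eax, 0  (cmp 4,0)
jne body: taken
sub esi, 4 → esi=7-4=3
mov esi, [edx] → esi=M[204]=-8
xor esi, 7 → esi=(-8)^7=-1
add edx, 4 → edx=204+4=208
sub eax, 1 → eax=4-1=3
cmp eax, 0  (cmp 3,0)
jne body: taken
sub esi, 4 → esi=(-1)-4=-5
mov esi, [edx] → esi=M[208]=10
xor esi, 7 → esi=10^7=13
add edx, 4 → edx=208+4=212
sub eax, 1 → eax=3-1=2
cmp eax, 0  (cmp 2,0)
jne body: taken
sub esi, 4 → esi=13-4=9
mov esi, [edx] → esi=M[212]=28
xor esi, 7 → esi=28^7=27
add edx, 4 → edx=212+4=216
sub eax, 1 → eax=2-1=1
cmp eax, 0  (cmp 1,0)
jne body: taken
sub esi, 4 → esi=27-4=23
mov esi, [edx] → esi=M[216]=6
xor esi, 7 → esi=6^7=1
add edx, 4 → edx=216+4=220
sub eax, 1 → eax=1-1=0
After step 36: edx = 220.

220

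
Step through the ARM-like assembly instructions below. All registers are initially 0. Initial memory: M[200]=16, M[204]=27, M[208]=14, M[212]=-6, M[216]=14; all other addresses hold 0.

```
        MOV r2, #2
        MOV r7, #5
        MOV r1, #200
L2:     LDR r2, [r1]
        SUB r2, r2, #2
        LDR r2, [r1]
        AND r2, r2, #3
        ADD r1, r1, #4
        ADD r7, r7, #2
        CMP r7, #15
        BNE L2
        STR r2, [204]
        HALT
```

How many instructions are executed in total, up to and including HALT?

MOV r2, #2 → r2=2
MOV r7, #5 → r7=5
MOV r1, #200 → r1=200
LDR r2, [r1] → r2=M[200]=16
SUB r2, r2, #2 → r2=16-2=14
LDR r2, [r1] → r2=M[200]=16
AND r2, r2, #3 → r2=16&3=0
ADD r1, r1, #4 → r1=200+4=204
ADD r7, r7, #2 → r7=5+2=7
CMP r7, #15  (cmp 7,15)
BNE L2: taken
LDR r2, [r1] → r2=M[204]=27
SUB r2, r2, #2 → r2=27-2=25
LDR r2, [r1] → r2=M[204]=27
AND r2, r2, #3 → r2=27&3=3
ADD r1, r1, #4 → r1=204+4=208
ADD r7, r7, #2 → r7=7+2=9
CMP r7, #15  (cmp 9,15)
BNE L2: taken
LDR r2, [r1] → r2=M[208]=14
SUB r2, r2, #2 → r2=14-2=12
LDR r2, [r1] → r2=M[208]=14
AND r2, r2, #3 → r2=14&3=2
ADD r1, r1, #4 → r1=208+4=212
ADD r7, r7, #2 → r7=9+2=11
CMP r7, #15  (cmp 11,15)
BNE L2: taken
LDR r2, [r1] → r2=M[212]=-6
SUB r2, r2, #2 → r2=(-6)-2=-8
LDR r2, [r1] → r2=M[212]=-6
AND r2, r2, #3 → r2=(-6)&3=2
ADD r1, r1, #4 → r1=212+4=216
ADD r7, r7, #2 → r7=11+2=13
CMP r7, #15  (cmp 13,15)
BNE L2: taken
LDR r2, [r1] → r2=M[216]=14
SUB r2, r2, #2 → r2=14-2=12
LDR r2, [r1] → r2=M[216]=14
AND r2, r2, #3 → r2=14&3=2
ADD r1, r1, #4 → r1=216+4=220
ADD r7, r7, #2 → r7=13+2=15
CMP r7, #15  (cmp 15,15)
BNE L2: not taken
STR r2, [204] → M[204]=2
halt.
Total executed instructions: 45.

45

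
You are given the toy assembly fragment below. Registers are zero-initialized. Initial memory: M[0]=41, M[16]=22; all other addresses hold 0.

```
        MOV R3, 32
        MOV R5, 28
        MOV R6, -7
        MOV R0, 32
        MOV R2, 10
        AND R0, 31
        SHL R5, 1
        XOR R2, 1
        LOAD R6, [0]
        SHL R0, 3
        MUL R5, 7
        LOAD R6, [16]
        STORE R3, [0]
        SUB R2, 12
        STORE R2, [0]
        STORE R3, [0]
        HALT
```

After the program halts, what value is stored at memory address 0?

MOV R3, 32 → R3=32
MOV R5, 28 → R5=28
MOV R6, -7 → R6=-7
MOV R0, 32 → R0=32
MOV R2, 10 → R2=10
AND R0, 31 → R0=32&31=0
SHL R5, 1 → R5=28<<1=56
XOR R2, 1 → R2=10^1=11
LOAD R6, [0] → R6=M[0]=41
SHL R0, 3 → R0=0<<3=0
MUL R5, 7 → R5=56*7=392
LOAD R6, [16] → R6=M[16]=22
STORE R3, [0] → M[0]=32
SUB R2, 12 → R2=11-12=-1
STORE R2, [0] → M[0]=-1
STORE R3, [0] → M[0]=32
halt.

32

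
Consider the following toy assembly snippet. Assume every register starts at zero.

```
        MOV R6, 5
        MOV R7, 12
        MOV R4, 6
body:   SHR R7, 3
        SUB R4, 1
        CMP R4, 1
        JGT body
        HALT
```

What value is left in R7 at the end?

0

R6=5
R7=12
R4=6
R7=12>>3=1
R4=6-1=5
CMP R4, 1  (cmp 5,1)
JGT body: taken
R7=1>>3=0
R4=5-1=4
CMP R4, 1  (cmp 4,1)
JGT body: taken
R7=0>>3=0
R4=4-1=3
CMP R4, 1  (cmp 3,1)
JGT body: taken
R7=0>>3=0
R4=3-1=2
CMP R4, 1  (cmp 2,1)
JGT body: taken
R7=0>>3=0
R4=2-1=1
CMP R4, 1  (cmp 1,1)
JGT body: not taken
halt.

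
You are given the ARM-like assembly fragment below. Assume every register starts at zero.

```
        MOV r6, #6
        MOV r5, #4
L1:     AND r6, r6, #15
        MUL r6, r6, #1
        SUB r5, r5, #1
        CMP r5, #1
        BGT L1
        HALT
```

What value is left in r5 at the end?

1

MOV r6, #6 → r6=6
MOV r5, #4 → r5=4
AND r6, r6, #15 → r6=6&15=6
MUL r6, r6, #1 → r6=6*1=6
SUB r5, r5, #1 → r5=4-1=3
CMP r5, #1  (cmp 3,1)
BGT L1: taken
AND r6, r6, #15 → r6=6&15=6
MUL r6, r6, #1 → r6=6*1=6
SUB r5, r5, #1 → r5=3-1=2
CMP r5, #1  (cmp 2,1)
BGT L1: taken
AND r6, r6, #15 → r6=6&15=6
MUL r6, r6, #1 → r6=6*1=6
SUB r5, r5, #1 → r5=2-1=1
CMP r5, #1  (cmp 1,1)
BGT L1: not taken
halt.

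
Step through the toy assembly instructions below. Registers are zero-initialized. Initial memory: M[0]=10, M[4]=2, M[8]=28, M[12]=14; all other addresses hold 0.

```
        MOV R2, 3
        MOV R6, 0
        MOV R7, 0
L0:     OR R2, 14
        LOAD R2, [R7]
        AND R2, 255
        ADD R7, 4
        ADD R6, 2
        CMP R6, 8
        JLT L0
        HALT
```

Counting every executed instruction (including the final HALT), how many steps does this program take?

MOV R2, 3 → R2=3
MOV R6, 0 → R6=0
MOV R7, 0 → R7=0
OR R2, 14 → R2=3|14=15
LOAD R2, [R7] → R2=M[0]=10
AND R2, 255 → R2=10&255=10
ADD R7, 4 → R7=0+4=4
ADD R6, 2 → R6=0+2=2
CMP R6, 8  (cmp 2,8)
JLT L0: taken
OR R2, 14 → R2=10|14=14
LOAD R2, [R7] → R2=M[4]=2
AND R2, 255 → R2=2&255=2
ADD R7, 4 → R7=4+4=8
ADD R6, 2 → R6=2+2=4
CMP R6, 8  (cmp 4,8)
JLT L0: taken
OR R2, 14 → R2=2|14=14
LOAD R2, [R7] → R2=M[8]=28
AND R2, 255 → R2=28&255=28
ADD R7, 4 → R7=8+4=12
ADD R6, 2 → R6=4+2=6
CMP R6, 8  (cmp 6,8)
JLT L0: taken
OR R2, 14 → R2=28|14=30
LOAD R2, [R7] → R2=M[12]=14
AND R2, 255 → R2=14&255=14
ADD R7, 4 → R7=12+4=16
ADD R6, 2 → R6=6+2=8
CMP R6, 8  (cmp 8,8)
JLT L0: not taken
halt.
Total executed instructions: 32.

32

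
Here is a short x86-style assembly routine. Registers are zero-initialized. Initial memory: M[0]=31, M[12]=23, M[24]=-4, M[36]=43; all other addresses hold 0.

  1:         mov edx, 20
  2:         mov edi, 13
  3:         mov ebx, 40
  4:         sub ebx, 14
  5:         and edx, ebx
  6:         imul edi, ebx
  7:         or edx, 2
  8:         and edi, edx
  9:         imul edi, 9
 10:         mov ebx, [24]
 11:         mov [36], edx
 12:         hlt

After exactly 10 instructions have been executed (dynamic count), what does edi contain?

after mov edx, 20: edx=20
after mov edi, 13: edi=13
after mov ebx, 40: ebx=40
after sub ebx, 14: ebx=40-14=26
after and edx, ebx: edx=20&26=16
after imul edi, ebx: edi=13*26=338
after or edx, 2: edx=16|2=18
after and edi, edx: edi=338&18=18
after imul edi, 9: edi=18*9=162
after mov ebx, [24]: ebx=M[24]=-4
After step 10: edi = 162.

162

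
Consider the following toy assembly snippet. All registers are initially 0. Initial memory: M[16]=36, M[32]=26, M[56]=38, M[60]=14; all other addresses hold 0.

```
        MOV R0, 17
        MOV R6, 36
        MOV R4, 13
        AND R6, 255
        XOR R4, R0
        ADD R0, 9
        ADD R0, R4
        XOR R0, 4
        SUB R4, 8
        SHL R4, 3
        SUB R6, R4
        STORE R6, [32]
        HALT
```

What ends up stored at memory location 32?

after MOV R0, 17: R0=17
after MOV R6, 36: R6=36
after MOV R4, 13: R4=13
after AND R6, 255: R6=36&255=36
after XOR R4, R0: R4=13^17=28
after ADD R0, 9: R0=17+9=26
after ADD R0, R4: R0=26+28=54
after XOR R0, 4: R0=54^4=50
after SUB R4, 8: R4=28-8=20
after SHL R4, 3: R4=20<<3=160
after SUB R6, R4: R6=36-160=-124
STORE R6, [32] → M[32]=-124
halt.

-124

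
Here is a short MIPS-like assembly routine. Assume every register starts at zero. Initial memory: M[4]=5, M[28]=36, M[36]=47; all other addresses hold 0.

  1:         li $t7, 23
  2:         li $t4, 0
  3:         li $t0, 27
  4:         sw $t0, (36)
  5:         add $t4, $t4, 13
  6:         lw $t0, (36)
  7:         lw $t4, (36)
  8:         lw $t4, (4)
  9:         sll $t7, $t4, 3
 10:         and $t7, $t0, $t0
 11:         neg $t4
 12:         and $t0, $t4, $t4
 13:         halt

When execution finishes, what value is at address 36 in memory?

li $t7, 23 → $t7=23
li $t4, 0 → $t4=0
li $t0, 27 → $t0=27
sw $t0, (36) → M[36]=27
add $t4, $t4, 13 → $t4=0+13=13
lw $t0, (36) → $t0=M[36]=27
lw $t4, (36) → $t4=M[36]=27
lw $t4, (4) → $t4=M[4]=5
sll $t7, $t4, 3 → $t7=5<<3=40
and $t7, $t0, $t0 → $t7=27&27=27
neg $t4 → $t4=-(5)=-5
and $t0, $t4, $t4 → $t0=(-5)&(-5)=-5
halt.

27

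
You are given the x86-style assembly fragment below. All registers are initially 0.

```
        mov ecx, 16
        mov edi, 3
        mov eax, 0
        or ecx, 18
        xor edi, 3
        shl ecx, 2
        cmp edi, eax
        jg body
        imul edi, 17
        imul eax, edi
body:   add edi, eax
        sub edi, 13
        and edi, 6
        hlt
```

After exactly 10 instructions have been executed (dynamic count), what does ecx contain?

after mov ecx, 16: ecx=16
after mov edi, 3: edi=3
after mov eax, 0: eax=0
after or ecx, 18: ecx=16|18=18
after xor edi, 3: edi=3^3=0
after shl ecx, 2: ecx=18<<2=72
cmp edi, eax  (cmp 0,0)
jg body: not taken
after imul edi, 17: edi=0*17=0
after imul eax, edi: eax=0*0=0
After step 10: ecx = 72.

72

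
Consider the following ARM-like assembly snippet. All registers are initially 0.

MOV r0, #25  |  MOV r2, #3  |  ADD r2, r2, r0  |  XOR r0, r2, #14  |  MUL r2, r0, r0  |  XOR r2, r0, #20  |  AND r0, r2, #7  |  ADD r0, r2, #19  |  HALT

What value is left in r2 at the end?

6

after MOV r0, #25: r0=25
after MOV r2, #3: r2=3
after ADD r2, r2, r0: r2=3+25=28
after XOR r0, r2, #14: r0=28^14=18
after MUL r2, r0, r0: r2=18*18=324
after XOR r2, r0, #20: r2=18^20=6
after AND r0, r2, #7: r0=6&7=6
after ADD r0, r2, #19: r0=6+19=25
halt.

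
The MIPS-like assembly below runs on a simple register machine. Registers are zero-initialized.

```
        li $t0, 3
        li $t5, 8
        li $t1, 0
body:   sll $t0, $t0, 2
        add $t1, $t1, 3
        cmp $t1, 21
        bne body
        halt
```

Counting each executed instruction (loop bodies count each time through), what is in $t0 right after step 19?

after li $t0, 3: $t0=3
after li $t5, 8: $t5=8
after li $t1, 0: $t1=0
after sll $t0, $t0, 2: $t0=3<<2=12
after add $t1, $t1, 3: $t1=0+3=3
cmp $t1, 21  (cmp 3,21)
bne body: taken
after sll $t0, $t0, 2: $t0=12<<2=48
after add $t1, $t1, 3: $t1=3+3=6
cmp $t1, 21  (cmp 6,21)
bne body: taken
after sll $t0, $t0, 2: $t0=48<<2=192
after add $t1, $t1, 3: $t1=6+3=9
cmp $t1, 21  (cmp 9,21)
bne body: taken
after sll $t0, $t0, 2: $t0=192<<2=768
after add $t1, $t1, 3: $t1=9+3=12
cmp $t1, 21  (cmp 12,21)
bne body: taken
After step 19: $t0 = 768.

768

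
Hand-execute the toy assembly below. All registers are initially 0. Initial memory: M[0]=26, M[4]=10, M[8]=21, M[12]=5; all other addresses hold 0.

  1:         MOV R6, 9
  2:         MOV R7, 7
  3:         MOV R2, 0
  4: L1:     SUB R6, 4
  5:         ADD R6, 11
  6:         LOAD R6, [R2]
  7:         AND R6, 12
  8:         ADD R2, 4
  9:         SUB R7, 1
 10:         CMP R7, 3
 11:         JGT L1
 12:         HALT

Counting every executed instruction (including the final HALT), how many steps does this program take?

after MOV R6, 9: R6=9
after MOV R7, 7: R7=7
after MOV R2, 0: R2=0
after SUB R6, 4: R6=9-4=5
after ADD R6, 11: R6=5+11=16
after LOAD R6, [R2]: R6=M[0]=26
after AND R6, 12: R6=26&12=8
after ADD R2, 4: R2=0+4=4
after SUB R7, 1: R7=7-1=6
CMP R7, 3  (cmp 6,3)
JGT L1: taken
after SUB R6, 4: R6=8-4=4
after ADD R6, 11: R6=4+11=15
after LOAD R6, [R2]: R6=M[4]=10
after AND R6, 12: R6=10&12=8
after ADD R2, 4: R2=4+4=8
after SUB R7, 1: R7=6-1=5
CMP R7, 3  (cmp 5,3)
JGT L1: taken
after SUB R6, 4: R6=8-4=4
after ADD R6, 11: R6=4+11=15
after LOAD R6, [R2]: R6=M[8]=21
after AND R6, 12: R6=21&12=4
after ADD R2, 4: R2=8+4=12
after SUB R7, 1: R7=5-1=4
CMP R7, 3  (cmp 4,3)
JGT L1: taken
after SUB R6, 4: R6=4-4=0
after ADD R6, 11: R6=0+11=11
after LOAD R6, [R2]: R6=M[12]=5
after AND R6, 12: R6=5&12=4
after ADD R2, 4: R2=12+4=16
after SUB R7, 1: R7=4-1=3
CMP R7, 3  (cmp 3,3)
JGT L1: not taken
halt.
Total executed instructions: 36.

36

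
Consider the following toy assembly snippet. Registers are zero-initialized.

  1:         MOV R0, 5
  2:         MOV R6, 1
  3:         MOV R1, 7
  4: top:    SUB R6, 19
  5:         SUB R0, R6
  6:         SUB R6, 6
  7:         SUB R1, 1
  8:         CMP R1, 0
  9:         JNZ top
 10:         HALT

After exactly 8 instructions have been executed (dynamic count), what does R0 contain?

R0=5
R6=1
R1=7
R6=1-19=-18
R0=5-(-18)=23
R6=(-18)-6=-24
R1=7-1=6
CMP R1, 0  (cmp 6,0)
After step 8: R0 = 23.

23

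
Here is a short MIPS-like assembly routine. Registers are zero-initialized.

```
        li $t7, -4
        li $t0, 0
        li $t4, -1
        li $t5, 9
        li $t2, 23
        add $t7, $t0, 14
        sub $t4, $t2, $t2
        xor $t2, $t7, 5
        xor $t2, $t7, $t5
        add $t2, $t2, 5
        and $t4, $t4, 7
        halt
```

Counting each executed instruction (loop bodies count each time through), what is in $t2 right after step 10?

$t7=-4
$t0=0
$t4=-1
$t5=9
$t2=23
$t7=0+14=14
$t4=23-23=0
$t2=14^5=11
$t2=14^9=7
$t2=7+5=12
After step 10: $t2 = 12.

12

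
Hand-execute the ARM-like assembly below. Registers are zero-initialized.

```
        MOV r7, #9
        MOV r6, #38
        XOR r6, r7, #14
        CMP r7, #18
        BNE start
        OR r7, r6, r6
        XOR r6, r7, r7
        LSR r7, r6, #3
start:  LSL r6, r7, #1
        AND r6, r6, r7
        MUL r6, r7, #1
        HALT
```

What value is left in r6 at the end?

9

MOV r7, #9 → r7=9
MOV r6, #38 → r6=38
XOR r6, r7, #14 → r6=9^14=7
CMP r7, #18  (cmp 9,18)
BNE start: taken
LSL r6, r7, #1 → r6=9<<1=18
AND r6, r6, r7 → r6=18&9=0
MUL r6, r7, #1 → r6=9*1=9
halt.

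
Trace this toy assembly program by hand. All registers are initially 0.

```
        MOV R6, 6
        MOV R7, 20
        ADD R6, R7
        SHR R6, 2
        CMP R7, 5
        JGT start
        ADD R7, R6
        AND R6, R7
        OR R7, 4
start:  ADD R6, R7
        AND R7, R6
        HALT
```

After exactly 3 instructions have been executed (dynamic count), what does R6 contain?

26

R6=6
R7=20
R6=6+20=26
After step 3: R6 = 26.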